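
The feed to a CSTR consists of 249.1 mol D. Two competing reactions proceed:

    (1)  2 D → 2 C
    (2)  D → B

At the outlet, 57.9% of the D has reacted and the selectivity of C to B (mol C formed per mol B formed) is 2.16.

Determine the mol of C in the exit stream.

98.6 mol

Conversion of D: D consumed = 0.579 × 249.1 = 144.2 mol = 2ξ₁ + 1ξ₂.
Selectivity: 2ξ₁ / (1ξ₂) = 2.16 → ξ₁ = 1.08 ξ₂.
Substitute: (2·1.08 + 1) ξ₂ = 144.2 → ξ₂ = 45.64 mol, ξ₁ = 49.29 mol.
Outlet amounts (n = n₀ + Σ ν·ξ):
  D: 249.1 − 2(49.29) − 1(45.64) = 104.9
  C: 0 + 2(49.29) = 98.59
  B: 0 + 1(45.64) = 45.64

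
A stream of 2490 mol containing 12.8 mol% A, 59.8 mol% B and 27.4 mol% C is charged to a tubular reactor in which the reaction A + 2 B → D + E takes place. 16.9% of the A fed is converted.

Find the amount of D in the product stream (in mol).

53.9 mol

A reacted = 0.169 × 318.7 = 53.86 mol; ν_A = −1, so ξ = 53.86/1 = 53.86 mol.
Outlet amounts (n = n₀ + ν ξ):
  A: 318.7 − 1(53.86) = 264.9
  B: 1489 − 2(53.86) = 1381
  D: 0 + 1(53.86) = 53.86
  E: 0 + 1(53.86) = 53.86
  C: 682.3 (inert)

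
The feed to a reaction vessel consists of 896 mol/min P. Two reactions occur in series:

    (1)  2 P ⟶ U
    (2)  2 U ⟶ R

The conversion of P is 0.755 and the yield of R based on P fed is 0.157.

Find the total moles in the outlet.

417 mol/min

Conversion of P: P consumed = 2ξ₁ = 0.755 × 896 → ξ₁ = 338.2 mol/min.
Yield of R: 1ξ₂ / 896 = 0.157 → ξ₂ = 140.7 mol/min.
Outlet amounts (n = n₀ + Σ ν·ξ):
  P: 896 − 2(338.2) = 219.5
  U: 0 + 1(338.2) − 2(140.7) = 56.9
  R: 0 + 1(140.7) = 140.7
Total out = 219.5 + 56.9 + 140.7 = 417.1 mol/min.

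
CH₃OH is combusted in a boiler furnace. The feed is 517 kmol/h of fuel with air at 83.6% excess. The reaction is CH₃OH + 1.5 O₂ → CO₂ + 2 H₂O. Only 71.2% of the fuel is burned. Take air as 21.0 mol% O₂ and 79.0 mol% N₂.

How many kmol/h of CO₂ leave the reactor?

368 kmol/h

Stoichiometric O₂ = 1.5 × 517 = 775.5 kmol/h; O₂ fed = 775.5 × 1.836 = 1424 kmol/h.
N₂ fed = 1424 × 79/21 = 5356 kmol/h.
Fuel reacted = 0.712 × 517 → ξ = 368.1 kmol/h.
Outlet (n = n₀ + ν ξ):
  CH₃OH: 517 − 1(368.1) = 148.9
  O₂: 1424 − 1.5(368.1) = 871.7
  N₂: 5356 (inert)
  CO₂: 0 + 1(368.1) = 368.1
  H₂O: 0 + 2(368.1) = 736.2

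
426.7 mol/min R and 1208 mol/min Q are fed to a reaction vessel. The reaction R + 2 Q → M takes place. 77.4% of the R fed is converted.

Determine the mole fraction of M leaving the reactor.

R reacted = 0.774 × 426.7 = 330.3 mol/min; ν_R = −1, so ξ = 330.3/1 = 330.3 mol/min.
Outlet amounts (n = n₀ + ν ξ):
  R: 426.7 − 1(330.3) = 96.43
  Q: 1208 − 2(330.3) = 547.5
  M: 0 + 1(330.3) = 330.3
Total out = 974.2 mol/min; y_M = 330.3 / 974.2 = 0.339.

0.339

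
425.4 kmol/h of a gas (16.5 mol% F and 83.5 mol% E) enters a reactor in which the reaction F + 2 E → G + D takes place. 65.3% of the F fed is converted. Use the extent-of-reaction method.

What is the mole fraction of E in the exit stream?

F reacted = 0.653 × 70.19 = 45.83 kmol/h; ν_F = −1, so ξ = 45.83/1 = 45.83 kmol/h.
Outlet amounts (n = n₀ + ν ξ):
  F: 70.19 − 1(45.83) = 24.36
  E: 355.2 − 2(45.83) = 263.5
  G: 0 + 1(45.83) = 45.83
  D: 0 + 1(45.83) = 45.83
Total out = 379.6 kmol/h; y_E = 263.5 / 379.6 = 0.6943.

0.694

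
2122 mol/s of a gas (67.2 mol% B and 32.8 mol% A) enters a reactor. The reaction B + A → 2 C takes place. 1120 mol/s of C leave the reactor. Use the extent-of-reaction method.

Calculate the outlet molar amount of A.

For C: n = n₀ + 2ξ → 1120 = 0 + 2ξ, giving ξ = 560 mol/s.
Outlet amounts (n = n₀ + ν ξ):
  B: 1426 − 1(560) = 866
  A: 696 − 1(560) = 136
  C: 0 + 2(560) = 1120

136 mol/s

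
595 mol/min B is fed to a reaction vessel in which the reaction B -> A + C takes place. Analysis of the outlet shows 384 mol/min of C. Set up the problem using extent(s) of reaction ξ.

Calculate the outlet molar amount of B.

211 mol/min

For C: n = n₀ + 1ξ → 384 = 0 + 1ξ, giving ξ = 384 mol/min.
Outlet amounts (n = n₀ + ν ξ):
  B: 595 − 1(384) = 211
  A: 0 + 1(384) = 384
  C: 0 + 1(384) = 384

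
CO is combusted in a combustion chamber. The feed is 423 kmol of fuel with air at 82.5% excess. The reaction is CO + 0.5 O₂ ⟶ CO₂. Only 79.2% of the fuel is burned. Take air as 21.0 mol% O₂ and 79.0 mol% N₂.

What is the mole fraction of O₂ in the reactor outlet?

Stoichiometric O₂ = 0.5 × 423 = 211.5 kmol; O₂ fed = 211.5 × 1.825 = 386 kmol.
N₂ fed = 386 × 79/21 = 1452 kmol.
Fuel reacted = 0.792 × 423 → ξ = 335 kmol.
Outlet (n = n₀ + ν ξ):
  CO: 423 − 1(335) = 87.98
  O₂: 386 − 0.5(335) = 218.5
  N₂: 1452 (inert)
  CO₂: 0 + 1(335) = 335
Total out = 2094 kmol; y_O₂ = 218.5 / 2094 = 0.1044.

0.104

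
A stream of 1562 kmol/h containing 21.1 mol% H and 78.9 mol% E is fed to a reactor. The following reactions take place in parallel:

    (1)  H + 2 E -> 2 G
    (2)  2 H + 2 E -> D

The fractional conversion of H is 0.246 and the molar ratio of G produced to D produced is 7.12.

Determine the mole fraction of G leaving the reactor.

Conversion of H: H consumed = 0.246 × 329.6 = 81.08 kmol/h = 1ξ₁ + 2ξ₂.
Selectivity: 2ξ₁ / (1ξ₂) = 7.12 → ξ₁ = 3.56 ξ₂.
Substitute: (1·3.56 + 2) ξ₂ = 81.08 → ξ₂ = 14.58 kmol/h, ξ₁ = 51.91 kmol/h.
Outlet amounts (n = n₀ + Σ ν·ξ):
  H: 329.6 − 1(51.91) − 2(14.58) = 248.5
  E: 1232 − 2(51.91) − 2(14.58) = 1099
  G: 0 + 2(51.91) = 103.8
  D: 0 + 1(14.58) = 14.58
Total out = 1466 kmol/h; y_G = 103.8 / 1466 = 0.07081.

0.0708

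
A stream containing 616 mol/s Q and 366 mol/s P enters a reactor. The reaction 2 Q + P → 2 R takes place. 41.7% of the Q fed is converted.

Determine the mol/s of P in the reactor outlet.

Q reacted = 0.417 × 616 = 256.9 mol/s; ν_Q = −2, so ξ = 256.9/2 = 128.4 mol/s.
Outlet amounts (n = n₀ + ν ξ):
  Q: 616 − 2(128.4) = 359.1
  P: 366 − 1(128.4) = 237.6
  R: 0 + 2(128.4) = 256.9

238 mol/s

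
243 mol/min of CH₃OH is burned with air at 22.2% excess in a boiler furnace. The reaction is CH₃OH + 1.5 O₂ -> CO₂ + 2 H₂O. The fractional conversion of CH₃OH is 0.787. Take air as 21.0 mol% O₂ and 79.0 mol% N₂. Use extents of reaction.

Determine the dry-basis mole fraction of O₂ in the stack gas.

0.0763

Stoichiometric O₂ = 1.5 × 243 = 364.5 mol/min; O₂ fed = 364.5 × 1.222 = 445.4 mol/min.
N₂ fed = 445.4 × 79/21 = 1676 mol/min.
Fuel reacted = 0.787 × 243 → ξ = 191.2 mol/min.
Outlet (n = n₀ + ν ξ):
  CH₃OH: 243 − 1(191.2) = 51.76
  O₂: 445.4 − 1.5(191.2) = 158.6
  N₂: 1676 (inert)
  CO₂: 0 + 1(191.2) = 191.2
  H₂O: 0 + 2(191.2) = 382.5
Dry total = 2077 mol/min; y_O₂ (dry) = 158.6 / 2077 = 0.07633.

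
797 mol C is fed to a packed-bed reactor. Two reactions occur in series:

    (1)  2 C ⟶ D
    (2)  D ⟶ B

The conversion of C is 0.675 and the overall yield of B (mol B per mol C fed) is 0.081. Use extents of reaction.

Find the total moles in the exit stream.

Conversion of C: C consumed = 2ξ₁ = 0.675 × 797 → ξ₁ = 269 mol.
Yield of B: 1ξ₂ / 797 = 0.081 → ξ₂ = 64.56 mol.
Outlet amounts (n = n₀ + Σ ν·ξ):
  C: 797 − 2(269) = 259
  D: 0 + 1(269) − 1(64.56) = 204.4
  B: 0 + 1(64.56) = 64.56
Total out = 259 + 204.4 + 64.56 = 528 mol.

528 mol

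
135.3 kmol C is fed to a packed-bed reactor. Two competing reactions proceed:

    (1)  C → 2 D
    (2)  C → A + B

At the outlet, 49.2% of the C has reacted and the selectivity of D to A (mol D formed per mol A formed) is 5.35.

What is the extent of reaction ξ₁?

Conversion of C: C consumed = 0.492 × 135.3 = 66.57 kmol = 1ξ₁ + 1ξ₂.
Selectivity: 2ξ₁ / (1ξ₂) = 5.35 → ξ₁ = 2.675 ξ₂.
Substitute: (1·2.675 + 1) ξ₂ = 66.57 → ξ₂ = 18.11 kmol, ξ₁ = 48.45 kmol.
Outlet amounts (n = n₀ + Σ ν·ξ):
  C: 135.3 − 1(48.45) − 1(18.11) = 68.73
  D: 0 + 2(48.45) = 96.91
  A: 0 + 1(18.11) = 18.11
  B: 0 + 1(18.11) = 18.11

ξ₁ = 48.5 kmol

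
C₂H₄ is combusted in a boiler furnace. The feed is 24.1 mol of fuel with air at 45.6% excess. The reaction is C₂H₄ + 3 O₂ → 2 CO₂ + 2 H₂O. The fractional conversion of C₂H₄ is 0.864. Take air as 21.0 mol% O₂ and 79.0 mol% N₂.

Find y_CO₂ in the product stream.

Stoichiometric O₂ = 3 × 24.1 = 72.3 mol; O₂ fed = 72.3 × 1.456 = 105.3 mol.
N₂ fed = 105.3 × 79/21 = 396 mol.
Fuel reacted = 0.864 × 24.1 → ξ = 20.82 mol.
Outlet (n = n₀ + ν ξ):
  C₂H₄: 24.1 − 1(20.82) = 3.278
  O₂: 105.3 − 3(20.82) = 42.8
  N₂: 396 (inert)
  CO₂: 0 + 2(20.82) = 41.64
  H₂O: 0 + 2(20.82) = 41.64
Total out = 525.4 mol; y_CO₂ = 41.64 / 525.4 = 0.07927.

0.0793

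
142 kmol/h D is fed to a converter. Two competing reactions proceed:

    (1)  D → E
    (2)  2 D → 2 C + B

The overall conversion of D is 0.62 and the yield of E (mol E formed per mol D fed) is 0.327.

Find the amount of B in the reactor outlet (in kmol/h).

20.8 kmol/h

Yield of E: 1ξ₁ / 142 = 0.327 → ξ₁ = 46.43 kmol/h.
Conversion of D: 1ξ₁ + 2ξ₂ = 0.62 × 142 = 88.04 → ξ₂ = 20.8 kmol/h.
Outlet amounts (n = n₀ + Σ ν·ξ):
  D: 142 − 1(46.43) − 2(20.8) = 53.96
  E: 0 + 1(46.43) = 46.43
  C: 0 + 2(20.8) = 41.61
  B: 0 + 1(20.8) = 20.8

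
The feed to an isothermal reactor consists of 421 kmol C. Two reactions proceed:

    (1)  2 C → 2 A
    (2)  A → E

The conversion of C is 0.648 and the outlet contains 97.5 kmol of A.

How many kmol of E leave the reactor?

175 kmol

Conversion of C: C consumed = 2ξ₁ = 0.648 × 421 → ξ₁ = 136.4 kmol.
A balance: n_A = 0 + 2ξ₁ − 1ξ₂ = 97.5 → ξ₂ = (2·136.4 − 97.5)/1 = 175.3 kmol.
Outlet amounts (n = n₀ + Σ ν·ξ):
  C: 421 − 2(136.4) = 148.2
  A: 0 + 2(136.4) − 1(175.3) = 97.5
  E: 0 + 1(175.3) = 175.3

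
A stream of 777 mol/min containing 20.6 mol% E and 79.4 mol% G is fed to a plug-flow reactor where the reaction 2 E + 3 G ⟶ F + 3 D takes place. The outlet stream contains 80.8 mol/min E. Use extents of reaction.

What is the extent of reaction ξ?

ξ = 39.6 mol/min

For E: n = n₀ − 2ξ → 80.8 = 160.1 − 2ξ, giving ξ = 39.63 mol/min.
Outlet amounts (n = n₀ + ν ξ):
  E: 160.1 − 2(39.63) = 80.8
  G: 616.9 − 3(39.63) = 498
  F: 0 + 1(39.63) = 39.63
  D: 0 + 3(39.63) = 118.9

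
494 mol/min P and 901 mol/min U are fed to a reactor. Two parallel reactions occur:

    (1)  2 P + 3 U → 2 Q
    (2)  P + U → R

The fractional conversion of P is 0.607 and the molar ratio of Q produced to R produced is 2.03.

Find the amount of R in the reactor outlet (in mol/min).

99 mol/min

Conversion of P: P consumed = 0.607 × 494 = 299.9 mol/min = 2ξ₁ + 1ξ₂.
Selectivity: 2ξ₁ / (1ξ₂) = 2.03 → ξ₁ = 1.015 ξ₂.
Substitute: (2·1.015 + 1) ξ₂ = 299.9 → ξ₂ = 98.96 mol/min, ξ₁ = 100.4 mol/min.
Outlet amounts (n = n₀ + Σ ν·ξ):
  P: 494 − 2(100.4) − 1(98.96) = 194.1
  U: 901 − 3(100.4) − 1(98.96) = 500.7
  Q: 0 + 2(100.4) = 200.9
  R: 0 + 1(98.96) = 98.96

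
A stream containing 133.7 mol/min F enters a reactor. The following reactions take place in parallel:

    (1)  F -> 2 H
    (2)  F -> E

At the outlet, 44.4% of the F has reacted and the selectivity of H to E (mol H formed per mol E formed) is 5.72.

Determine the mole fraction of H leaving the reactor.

0.495

Conversion of F: F consumed = 0.444 × 133.7 = 59.36 mol/min = 1ξ₁ + 1ξ₂.
Selectivity: 2ξ₁ / (1ξ₂) = 5.72 → ξ₁ = 2.86 ξ₂.
Substitute: (1·2.86 + 1) ξ₂ = 59.36 → ξ₂ = 15.38 mol/min, ξ₁ = 43.98 mol/min.
Outlet amounts (n = n₀ + Σ ν·ξ):
  F: 133.7 − 1(43.98) − 1(15.38) = 74.34
  H: 0 + 2(43.98) = 87.97
  E: 0 + 1(15.38) = 15.38
Total out = 177.7 mol/min; y_H = 87.97 / 177.7 = 0.4951.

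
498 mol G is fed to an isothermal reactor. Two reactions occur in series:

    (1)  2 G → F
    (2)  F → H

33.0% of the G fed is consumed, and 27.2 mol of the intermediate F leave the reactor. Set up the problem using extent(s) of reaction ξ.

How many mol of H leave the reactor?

55 mol

Conversion of G: G consumed = 2ξ₁ = 0.33 × 498 → ξ₁ = 82.17 mol.
F balance: n_F = 0 + 1ξ₁ − 1ξ₂ = 27.2 → ξ₂ = (1·82.17 − 27.2)/1 = 54.97 mol.
Outlet amounts (n = n₀ + Σ ν·ξ):
  G: 498 − 2(82.17) = 333.7
  F: 0 + 1(82.17) − 1(54.97) = 27.2
  H: 0 + 1(54.97) = 54.97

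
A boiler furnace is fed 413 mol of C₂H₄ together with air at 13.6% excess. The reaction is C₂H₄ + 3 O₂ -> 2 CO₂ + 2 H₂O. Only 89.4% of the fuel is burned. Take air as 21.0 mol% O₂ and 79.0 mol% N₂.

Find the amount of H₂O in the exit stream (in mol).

738 mol

Stoichiometric O₂ = 3 × 413 = 1239 mol; O₂ fed = 1239 × 1.136 = 1408 mol.
N₂ fed = 1408 × 79/21 = 5295 mol.
Fuel reacted = 0.894 × 413 → ξ = 369.2 mol.
Outlet (n = n₀ + ν ξ):
  C₂H₄: 413 − 1(369.2) = 43.78
  O₂: 1408 − 3(369.2) = 299.8
  N₂: 5295 (inert)
  CO₂: 0 + 2(369.2) = 738.4
  H₂O: 0 + 2(369.2) = 738.4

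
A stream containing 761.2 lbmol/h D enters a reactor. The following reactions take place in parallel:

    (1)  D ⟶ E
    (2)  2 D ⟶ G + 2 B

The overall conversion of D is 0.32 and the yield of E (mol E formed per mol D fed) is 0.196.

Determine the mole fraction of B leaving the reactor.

Yield of E: 1ξ₁ / 761.2 = 0.196 → ξ₁ = 149.2 lbmol/h.
Conversion of D: 1ξ₁ + 2ξ₂ = 0.32 × 761.2 = 243.6 → ξ₂ = 47.19 lbmol/h.
Outlet amounts (n = n₀ + Σ ν·ξ):
  D: 761.2 − 1(149.2) − 2(47.19) = 517.6
  E: 0 + 1(149.2) = 149.2
  G: 0 + 1(47.19) = 47.19
  B: 0 + 2(47.19) = 94.39
Total out = 808.4 lbmol/h; y_B = 94.39 / 808.4 = 0.1168.

0.117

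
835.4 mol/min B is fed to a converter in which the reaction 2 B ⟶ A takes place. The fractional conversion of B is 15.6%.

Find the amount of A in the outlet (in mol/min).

B reacted = 0.156 × 835.4 = 130.3 mol/min; ν_B = −2, so ξ = 130.3/2 = 65.16 mol/min.
Outlet amounts (n = n₀ + ν ξ):
  B: 835.4 − 2(65.16) = 705.1
  A: 0 + 1(65.16) = 65.16

65.2 mol/min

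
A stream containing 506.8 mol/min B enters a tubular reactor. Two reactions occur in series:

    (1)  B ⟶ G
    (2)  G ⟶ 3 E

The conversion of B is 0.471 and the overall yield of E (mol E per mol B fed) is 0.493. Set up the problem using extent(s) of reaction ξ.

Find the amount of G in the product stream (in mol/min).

Conversion of B: B consumed = 1ξ₁ = 0.471 × 506.8 → ξ₁ = 238.7 mol/min.
Yield of E: 3ξ₂ / 506.8 = 0.493 → ξ₂ = 83.28 mol/min.
Outlet amounts (n = n₀ + Σ ν·ξ):
  B: 506.8 − 1(238.7) = 268.1
  G: 0 + 1(238.7) − 1(83.28) = 155.4
  E: 0 + 3(83.28) = 249.9

155 mol/min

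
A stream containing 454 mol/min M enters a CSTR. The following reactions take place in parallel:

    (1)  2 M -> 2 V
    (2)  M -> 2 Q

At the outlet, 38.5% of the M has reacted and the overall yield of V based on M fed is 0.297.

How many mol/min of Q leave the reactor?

Yield of V: 2ξ₁ / 454 = 0.297 → ξ₁ = 67.42 mol/min.
Conversion of M: 2ξ₁ + 1ξ₂ = 0.385 × 454 = 174.8 → ξ₂ = 39.95 mol/min.
Outlet amounts (n = n₀ + Σ ν·ξ):
  M: 454 − 2(67.42) − 1(39.95) = 279.2
  V: 0 + 2(67.42) = 134.8
  Q: 0 + 2(39.95) = 79.9

79.9 mol/min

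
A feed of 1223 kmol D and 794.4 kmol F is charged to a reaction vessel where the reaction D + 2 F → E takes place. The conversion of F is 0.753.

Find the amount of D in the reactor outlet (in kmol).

F reacted = 0.753 × 794.4 = 598.2 kmol; ν_F = −2, so ξ = 598.2/2 = 299.1 kmol.
Outlet amounts (n = n₀ + ν ξ):
  D: 1223 − 1(299.1) = 923.9
  F: 794.4 − 2(299.1) = 196.2
  E: 0 + 1(299.1) = 299.1

924 kmol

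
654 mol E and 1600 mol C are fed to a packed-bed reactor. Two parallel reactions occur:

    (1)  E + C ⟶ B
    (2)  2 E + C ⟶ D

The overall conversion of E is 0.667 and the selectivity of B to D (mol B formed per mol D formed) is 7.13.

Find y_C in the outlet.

Conversion of E: E consumed = 0.667 × 654 = 436.2 mol = 1ξ₁ + 2ξ₂.
Selectivity: 1ξ₁ / (1ξ₂) = 7.13 → ξ₁ = 7.13 ξ₂.
Substitute: (1·7.13 + 2) ξ₂ = 436.2 → ξ₂ = 47.78 mol, ξ₁ = 340.7 mol.
Outlet amounts (n = n₀ + Σ ν·ξ):
  E: 654 − 1(340.7) − 2(47.78) = 217.8
  C: 1600 − 1(340.7) − 1(47.78) = 1212
  B: 0 + 1(340.7) = 340.7
  D: 0 + 1(47.78) = 47.78
Total out = 1818 mol; y_C = 1212 / 1818 = 0.6665.

0.667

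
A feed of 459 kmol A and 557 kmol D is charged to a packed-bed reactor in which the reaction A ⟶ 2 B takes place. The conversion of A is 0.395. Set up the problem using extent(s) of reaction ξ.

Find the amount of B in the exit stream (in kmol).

A reacted = 0.395 × 459 = 181.3 kmol; ν_A = −1, so ξ = 181.3/1 = 181.3 kmol.
Outlet amounts (n = n₀ + ν ξ):
  A: 459 − 1(181.3) = 277.7
  B: 0 + 2(181.3) = 362.6
  D: 557 (inert)

363 kmol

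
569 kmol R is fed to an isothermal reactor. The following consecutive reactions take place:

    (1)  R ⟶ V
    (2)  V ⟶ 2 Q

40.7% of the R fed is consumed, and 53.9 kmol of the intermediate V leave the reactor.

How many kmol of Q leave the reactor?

355 kmol

Conversion of R: R consumed = 1ξ₁ = 0.407 × 569 → ξ₁ = 231.6 kmol.
V balance: n_V = 0 + 1ξ₁ − 1ξ₂ = 53.9 → ξ₂ = (1·231.6 − 53.9)/1 = 177.7 kmol.
Outlet amounts (n = n₀ + Σ ν·ξ):
  R: 569 − 1(231.6) = 337.4
  V: 0 + 1(231.6) − 1(177.7) = 53.9
  Q: 0 + 2(177.7) = 355.4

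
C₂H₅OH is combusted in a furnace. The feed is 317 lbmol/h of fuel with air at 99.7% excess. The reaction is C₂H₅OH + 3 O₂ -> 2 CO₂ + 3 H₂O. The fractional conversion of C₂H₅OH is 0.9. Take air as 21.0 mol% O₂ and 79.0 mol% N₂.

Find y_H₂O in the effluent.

Stoichiometric O₂ = 3 × 317 = 951 lbmol/h; O₂ fed = 951 × 1.997 = 1899 lbmol/h.
N₂ fed = 1899 × 79/21 = 7144 lbmol/h.
Fuel reacted = 0.9 × 317 → ξ = 285.3 lbmol/h.
Outlet (n = n₀ + ν ξ):
  C₂H₅OH: 317 − 1(285.3) = 31.7
  O₂: 1899 − 3(285.3) = 1043
  N₂: 7144 (inert)
  CO₂: 0 + 2(285.3) = 570.6
  H₂O: 0 + 3(285.3) = 855.9
Total out = 9646 lbmol/h; y_H₂O = 855.9 / 9646 = 0.08873.

0.0887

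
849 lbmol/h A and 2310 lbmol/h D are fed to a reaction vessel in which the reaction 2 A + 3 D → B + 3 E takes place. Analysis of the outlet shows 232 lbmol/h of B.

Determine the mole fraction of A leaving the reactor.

For B: n = n₀ + 1ξ → 232 = 0 + 1ξ, giving ξ = 232 lbmol/h.
Outlet amounts (n = n₀ + ν ξ):
  A: 849 − 2(232) = 385
  D: 2310 − 3(232) = 1614
  B: 0 + 1(232) = 232
  E: 0 + 3(232) = 696
Total out = 2927 lbmol/h; y_A = 385 / 2927 = 0.1315.

0.132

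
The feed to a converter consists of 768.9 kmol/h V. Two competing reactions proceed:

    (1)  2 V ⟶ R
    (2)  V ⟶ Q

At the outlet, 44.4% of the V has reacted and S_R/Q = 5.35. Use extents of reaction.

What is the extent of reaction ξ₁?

ξ₁ = 156 kmol/h

Conversion of V: V consumed = 0.444 × 768.9 = 341.4 kmol/h = 2ξ₁ + 1ξ₂.
Selectivity: 1ξ₁ / (1ξ₂) = 5.35 → ξ₁ = 5.35 ξ₂.
Substitute: (2·5.35 + 1) ξ₂ = 341.4 → ξ₂ = 29.18 kmol/h, ξ₁ = 156.1 kmol/h.
Outlet amounts (n = n₀ + Σ ν·ξ):
  V: 768.9 − 2(156.1) − 1(29.18) = 427.5
  R: 0 + 1(156.1) = 156.1
  Q: 0 + 1(29.18) = 29.18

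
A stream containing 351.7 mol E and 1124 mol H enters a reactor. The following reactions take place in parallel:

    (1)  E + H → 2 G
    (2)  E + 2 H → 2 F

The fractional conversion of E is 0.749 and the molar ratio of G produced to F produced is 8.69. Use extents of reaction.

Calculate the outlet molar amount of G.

Conversion of E: E consumed = 0.749 × 351.7 = 263.4 mol = 1ξ₁ + 1ξ₂.
Selectivity: 2ξ₁ / (2ξ₂) = 8.69 → ξ₁ = 8.69 ξ₂.
Substitute: (1·8.69 + 1) ξ₂ = 263.4 → ξ₂ = 27.19 mol, ξ₁ = 236.2 mol.
Outlet amounts (n = n₀ + Σ ν·ξ):
  E: 351.7 − 1(236.2) − 1(27.19) = 88.28
  H: 1124 − 1(236.2) − 2(27.19) = 833.4
  G: 0 + 2(236.2) = 472.5
  F: 0 + 2(27.19) = 54.37

472 mol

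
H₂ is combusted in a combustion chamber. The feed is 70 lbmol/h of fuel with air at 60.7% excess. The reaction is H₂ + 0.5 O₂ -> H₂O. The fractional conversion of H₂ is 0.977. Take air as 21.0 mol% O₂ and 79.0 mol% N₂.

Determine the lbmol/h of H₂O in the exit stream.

68.4 lbmol/h

Stoichiometric O₂ = 0.5 × 70 = 35 lbmol/h; O₂ fed = 35 × 1.607 = 56.24 lbmol/h.
N₂ fed = 56.24 × 79/21 = 211.6 lbmol/h.
Fuel reacted = 0.977 × 70 → ξ = 68.39 lbmol/h.
Outlet (n = n₀ + ν ξ):
  H₂: 70 − 1(68.39) = 1.61
  O₂: 56.24 − 0.5(68.39) = 22.05
  N₂: 211.6 (inert)
  H₂O: 0 + 1(68.39) = 68.39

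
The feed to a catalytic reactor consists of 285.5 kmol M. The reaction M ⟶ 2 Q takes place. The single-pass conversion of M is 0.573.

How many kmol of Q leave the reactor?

M reacted = 0.573 × 285.5 = 163.6 kmol; ν_M = −1, so ξ = 163.6/1 = 163.6 kmol.
Outlet amounts (n = n₀ + ν ξ):
  M: 285.5 − 1(163.6) = 121.9
  Q: 0 + 2(163.6) = 327.2

327 kmol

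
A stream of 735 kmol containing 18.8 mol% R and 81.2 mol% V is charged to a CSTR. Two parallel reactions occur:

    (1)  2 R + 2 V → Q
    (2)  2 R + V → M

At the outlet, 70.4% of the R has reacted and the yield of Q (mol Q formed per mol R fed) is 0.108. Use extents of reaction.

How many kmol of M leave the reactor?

33.7 kmol

Yield of Q: 1ξ₁ / 138.2 = 0.108 → ξ₁ = 14.92 kmol.
Conversion of R: 2ξ₁ + 2ξ₂ = 0.704 × 138.2 = 97.28 → ξ₂ = 33.72 kmol.
Outlet amounts (n = n₀ + Σ ν·ξ):
  R: 138.2 − 2(14.92) − 2(33.72) = 40.9
  V: 596.8 − 2(14.92) − 1(33.72) = 533.3
  Q: 0 + 1(14.92) = 14.92
  M: 0 + 1(33.72) = 33.72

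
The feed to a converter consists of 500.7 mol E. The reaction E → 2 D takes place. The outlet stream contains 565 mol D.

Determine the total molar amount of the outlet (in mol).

For D: n = n₀ + 2ξ → 565 = 0 + 2ξ, giving ξ = 282.5 mol.
Outlet amounts (n = n₀ + ν ξ):
  E: 500.7 − 1(282.5) = 218.2
  D: 0 + 2(282.5) = 565
Total out = 218.2 + 565 = 783.2 mol.

783 mol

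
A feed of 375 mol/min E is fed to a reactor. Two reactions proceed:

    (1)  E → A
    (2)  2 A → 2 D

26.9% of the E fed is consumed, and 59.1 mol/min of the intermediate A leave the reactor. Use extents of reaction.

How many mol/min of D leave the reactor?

41.8 mol/min

Conversion of E: E consumed = 1ξ₁ = 0.269 × 375 → ξ₁ = 100.9 mol/min.
A balance: n_A = 0 + 1ξ₁ − 2ξ₂ = 59.1 → ξ₂ = (1·100.9 − 59.1)/2 = 20.89 mol/min.
Outlet amounts (n = n₀ + Σ ν·ξ):
  E: 375 − 1(100.9) = 274.1
  A: 0 + 1(100.9) − 2(20.89) = 59.1
  D: 0 + 2(20.89) = 41.77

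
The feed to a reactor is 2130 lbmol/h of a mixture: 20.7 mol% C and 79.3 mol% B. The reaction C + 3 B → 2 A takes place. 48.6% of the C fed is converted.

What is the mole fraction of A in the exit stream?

0.252

C reacted = 0.486 × 440.9 = 214.3 lbmol/h; ν_C = −1, so ξ = 214.3/1 = 214.3 lbmol/h.
Outlet amounts (n = n₀ + ν ξ):
  C: 440.9 − 1(214.3) = 226.6
  B: 1689 − 3(214.3) = 1046
  A: 0 + 2(214.3) = 428.6
Total out = 1701 lbmol/h; y_A = 428.6 / 1701 = 0.2519.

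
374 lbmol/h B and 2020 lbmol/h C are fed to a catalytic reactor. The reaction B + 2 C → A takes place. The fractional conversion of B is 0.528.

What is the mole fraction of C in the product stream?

B reacted = 0.528 × 374 = 197.5 lbmol/h; ν_B = −1, so ξ = 197.5/1 = 197.5 lbmol/h.
Outlet amounts (n = n₀ + ν ξ):
  B: 374 − 1(197.5) = 176.5
  C: 2020 − 2(197.5) = 1625
  A: 0 + 1(197.5) = 197.5
Total out = 1999 lbmol/h; y_C = 1625 / 1999 = 0.8129.

0.813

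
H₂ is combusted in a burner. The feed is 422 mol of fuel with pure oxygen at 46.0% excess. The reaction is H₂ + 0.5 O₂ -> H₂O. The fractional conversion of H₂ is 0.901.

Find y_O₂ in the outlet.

Stoichiometric O₂ = 0.5 × 422 = 211 mol; O₂ fed = 211 × 1.460 = 308.1 mol.
Fuel reacted = 0.901 × 422 → ξ = 380.2 mol.
Outlet (n = n₀ + ν ξ):
  H₂: 422 − 1(380.2) = 41.78
  O₂: 308.1 − 0.5(380.2) = 117.9
  H₂O: 0 + 1(380.2) = 380.2
Total out = 539.9 mol; y_O₂ = 117.9 / 539.9 = 0.2184.

0.218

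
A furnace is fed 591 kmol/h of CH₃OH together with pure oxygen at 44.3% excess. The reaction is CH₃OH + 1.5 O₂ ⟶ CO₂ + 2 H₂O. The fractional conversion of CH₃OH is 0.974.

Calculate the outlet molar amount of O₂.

416 kmol/h

Stoichiometric O₂ = 1.5 × 591 = 886.5 kmol/h; O₂ fed = 886.5 × 1.443 = 1279 kmol/h.
Fuel reacted = 0.974 × 591 → ξ = 575.6 kmol/h.
Outlet (n = n₀ + ν ξ):
  CH₃OH: 591 − 1(575.6) = 15.37
  O₂: 1279 − 1.5(575.6) = 415.8
  CO₂: 0 + 1(575.6) = 575.6
  H₂O: 0 + 2(575.6) = 1151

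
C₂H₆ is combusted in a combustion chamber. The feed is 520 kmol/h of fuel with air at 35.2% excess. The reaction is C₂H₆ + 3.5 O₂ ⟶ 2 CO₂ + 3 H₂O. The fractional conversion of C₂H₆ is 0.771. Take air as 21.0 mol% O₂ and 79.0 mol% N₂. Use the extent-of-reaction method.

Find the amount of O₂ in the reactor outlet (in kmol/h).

Stoichiometric O₂ = 3.5 × 520 = 1820 kmol/h; O₂ fed = 1820 × 1.352 = 2461 kmol/h.
N₂ fed = 2461 × 79/21 = 9257 kmol/h.
Fuel reacted = 0.771 × 520 → ξ = 400.9 kmol/h.
Outlet (n = n₀ + ν ξ):
  C₂H₆: 520 − 1(400.9) = 119.1
  O₂: 2461 − 3.5(400.9) = 1057
  N₂: 9257 (inert)
  CO₂: 0 + 2(400.9) = 801.8
  H₂O: 0 + 3(400.9) = 1203

1060 kmol/h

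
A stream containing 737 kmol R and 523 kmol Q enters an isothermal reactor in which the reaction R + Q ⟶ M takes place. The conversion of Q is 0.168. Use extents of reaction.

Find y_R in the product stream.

Q reacted = 0.168 × 523 = 87.86 kmol; ν_Q = −1, so ξ = 87.86/1 = 87.86 kmol.
Outlet amounts (n = n₀ + ν ξ):
  R: 737 − 1(87.86) = 649.1
  Q: 523 − 1(87.86) = 435.1
  M: 0 + 1(87.86) = 87.86
Total out = 1172 kmol; y_R = 649.1 / 1172 = 0.5538.

0.554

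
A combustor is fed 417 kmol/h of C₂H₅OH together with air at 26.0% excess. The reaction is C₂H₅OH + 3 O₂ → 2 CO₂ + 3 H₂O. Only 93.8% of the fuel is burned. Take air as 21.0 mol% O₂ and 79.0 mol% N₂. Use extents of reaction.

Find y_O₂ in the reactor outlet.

0.0485

Stoichiometric O₂ = 3 × 417 = 1251 kmol/h; O₂ fed = 1251 × 1.260 = 1576 kmol/h.
N₂ fed = 1576 × 79/21 = 5930 kmol/h.
Fuel reacted = 0.938 × 417 → ξ = 391.1 kmol/h.
Outlet (n = n₀ + ν ξ):
  C₂H₅OH: 417 − 1(391.1) = 25.85
  O₂: 1576 − 3(391.1) = 402.8
  N₂: 5930 (inert)
  CO₂: 0 + 2(391.1) = 782.3
  H₂O: 0 + 3(391.1) = 1173
Total out = 8314 kmol/h; y_O₂ = 402.8 / 8314 = 0.04845.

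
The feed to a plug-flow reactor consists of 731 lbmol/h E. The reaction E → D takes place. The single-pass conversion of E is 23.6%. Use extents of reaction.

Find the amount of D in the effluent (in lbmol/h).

E reacted = 0.236 × 731 = 172.5 lbmol/h; ν_E = −1, so ξ = 172.5/1 = 172.5 lbmol/h.
Outlet amounts (n = n₀ + ν ξ):
  E: 731 − 1(172.5) = 558.5
  D: 0 + 1(172.5) = 172.5

173 lbmol/h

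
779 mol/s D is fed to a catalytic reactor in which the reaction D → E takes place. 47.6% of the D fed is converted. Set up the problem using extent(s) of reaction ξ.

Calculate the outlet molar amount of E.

D reacted = 0.476 × 779 = 370.8 mol/s; ν_D = −1, so ξ = 370.8/1 = 370.8 mol/s.
Outlet amounts (n = n₀ + ν ξ):
  D: 779 − 1(370.8) = 408.2
  E: 0 + 1(370.8) = 370.8

371 mol/s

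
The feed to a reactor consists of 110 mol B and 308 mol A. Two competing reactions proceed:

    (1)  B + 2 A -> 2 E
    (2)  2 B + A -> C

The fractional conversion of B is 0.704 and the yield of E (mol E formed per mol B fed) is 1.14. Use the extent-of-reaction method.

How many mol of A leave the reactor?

175 mol

Yield of E: 2ξ₁ / 110 = 1.14 → ξ₁ = 62.7 mol.
Conversion of B: 1ξ₁ + 2ξ₂ = 0.704 × 110 = 77.44 → ξ₂ = 7.37 mol.
Outlet amounts (n = n₀ + Σ ν·ξ):
  B: 110 − 1(62.7) − 2(7.37) = 32.56
  A: 308 − 2(62.7) − 1(7.37) = 175.2
  E: 0 + 2(62.7) = 125.4
  C: 0 + 1(7.37) = 7.37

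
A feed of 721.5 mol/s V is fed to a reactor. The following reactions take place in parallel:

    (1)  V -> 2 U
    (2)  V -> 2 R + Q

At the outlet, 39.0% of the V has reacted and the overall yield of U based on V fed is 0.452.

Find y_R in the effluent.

0.211

Yield of U: 2ξ₁ / 721.5 = 0.452 → ξ₁ = 163.1 mol/s.
Conversion of V: 1ξ₁ + 1ξ₂ = 0.39 × 721.5 = 281.4 → ξ₂ = 118.3 mol/s.
Outlet amounts (n = n₀ + Σ ν·ξ):
  V: 721.5 − 1(163.1) − 1(118.3) = 440.1
  U: 0 + 2(163.1) = 326.1
  R: 0 + 2(118.3) = 236.7
  Q: 0 + 1(118.3) = 118.3
Total out = 1121 mol/s; y_R = 236.7 / 1121 = 0.2111.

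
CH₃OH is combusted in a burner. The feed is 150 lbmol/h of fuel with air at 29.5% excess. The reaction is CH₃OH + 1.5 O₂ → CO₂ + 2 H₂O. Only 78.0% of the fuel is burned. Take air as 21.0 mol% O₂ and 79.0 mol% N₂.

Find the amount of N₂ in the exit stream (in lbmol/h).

Stoichiometric O₂ = 1.5 × 150 = 225 lbmol/h; O₂ fed = 225 × 1.295 = 291.4 lbmol/h.
N₂ fed = 291.4 × 79/21 = 1096 lbmol/h.
Fuel reacted = 0.78 × 150 → ξ = 117 lbmol/h.
Outlet (n = n₀ + ν ξ):
  CH₃OH: 150 − 1(117) = 33
  O₂: 291.4 − 1.5(117) = 115.9
  N₂: 1096 (inert)
  CO₂: 0 + 1(117) = 117
  H₂O: 0 + 2(117) = 234

1100 lbmol/h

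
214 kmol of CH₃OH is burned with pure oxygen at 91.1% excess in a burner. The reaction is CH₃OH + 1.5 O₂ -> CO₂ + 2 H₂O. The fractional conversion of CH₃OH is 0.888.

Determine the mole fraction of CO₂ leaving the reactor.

Stoichiometric O₂ = 1.5 × 214 = 321 kmol; O₂ fed = 321 × 1.911 = 613.4 kmol.
Fuel reacted = 0.888 × 214 → ξ = 190 kmol.
Outlet (n = n₀ + ν ξ):
  CH₃OH: 214 − 1(190) = 23.97
  O₂: 613.4 − 1.5(190) = 328.4
  CO₂: 0 + 1(190) = 190
  H₂O: 0 + 2(190) = 380.1
Total out = 922.4 kmol; y_CO₂ = 190 / 922.4 = 0.206.

0.206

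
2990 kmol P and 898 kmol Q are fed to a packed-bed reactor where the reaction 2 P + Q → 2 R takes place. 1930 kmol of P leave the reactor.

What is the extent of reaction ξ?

ξ = 530 kmol

For P: n = n₀ − 2ξ → 1930 = 2990 − 2ξ, giving ξ = 530 kmol.
Outlet amounts (n = n₀ + ν ξ):
  P: 2990 − 2(530) = 1930
  Q: 898 − 1(530) = 368
  R: 0 + 2(530) = 1060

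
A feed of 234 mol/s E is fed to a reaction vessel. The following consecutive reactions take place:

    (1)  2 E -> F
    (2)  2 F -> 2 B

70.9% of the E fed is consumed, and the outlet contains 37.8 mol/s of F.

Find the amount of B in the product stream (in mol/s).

45.2 mol/s

Conversion of E: E consumed = 2ξ₁ = 0.709 × 234 → ξ₁ = 82.95 mol/s.
F balance: n_F = 0 + 1ξ₁ − 2ξ₂ = 37.8 → ξ₂ = (1·82.95 − 37.8)/2 = 22.58 mol/s.
Outlet amounts (n = n₀ + Σ ν·ξ):
  E: 234 − 2(82.95) = 68.09
  F: 0 + 1(82.95) − 2(22.58) = 37.8
  B: 0 + 2(22.58) = 45.15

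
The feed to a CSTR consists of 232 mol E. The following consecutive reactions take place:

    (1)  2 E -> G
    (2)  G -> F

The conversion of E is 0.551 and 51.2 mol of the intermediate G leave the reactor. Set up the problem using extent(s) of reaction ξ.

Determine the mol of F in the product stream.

Conversion of E: E consumed = 2ξ₁ = 0.551 × 232 → ξ₁ = 63.92 mol.
G balance: n_G = 0 + 1ξ₁ − 1ξ₂ = 51.2 → ξ₂ = (1·63.92 − 51.2)/1 = 12.72 mol.
Outlet amounts (n = n₀ + Σ ν·ξ):
  E: 232 − 2(63.92) = 104.2
  G: 0 + 1(63.92) − 1(12.72) = 51.2
  F: 0 + 1(12.72) = 12.72

12.7 mol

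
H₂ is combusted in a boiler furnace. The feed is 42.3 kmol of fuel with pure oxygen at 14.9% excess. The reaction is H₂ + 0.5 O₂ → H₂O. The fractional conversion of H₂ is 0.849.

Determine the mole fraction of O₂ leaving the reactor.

0.13

Stoichiometric O₂ = 0.5 × 42.3 = 21.15 kmol; O₂ fed = 21.15 × 1.149 = 24.3 kmol.
Fuel reacted = 0.849 × 42.3 → ξ = 35.91 kmol.
Outlet (n = n₀ + ν ξ):
  H₂: 42.3 − 1(35.91) = 6.387
  O₂: 24.3 − 0.5(35.91) = 6.345
  H₂O: 0 + 1(35.91) = 35.91
Total out = 48.64 kmol; y_O₂ = 6.345 / 48.64 = 0.1304.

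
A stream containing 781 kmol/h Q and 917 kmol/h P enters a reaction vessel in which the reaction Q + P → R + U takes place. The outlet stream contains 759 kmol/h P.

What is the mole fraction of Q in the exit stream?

0.367

For P: n = n₀ − 1ξ → 759 = 917 − 1ξ, giving ξ = 158 kmol/h.
Outlet amounts (n = n₀ + ν ξ):
  Q: 781 − 1(158) = 623
  P: 917 − 1(158) = 759
  R: 0 + 1(158) = 158
  U: 0 + 1(158) = 158
Total out = 1698 kmol/h; y_Q = 623 / 1698 = 0.3669.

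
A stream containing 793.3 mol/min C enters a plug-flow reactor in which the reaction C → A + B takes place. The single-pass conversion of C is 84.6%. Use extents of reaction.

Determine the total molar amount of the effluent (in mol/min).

C reacted = 0.846 × 793.3 = 671.1 mol/min; ν_C = −1, so ξ = 671.1/1 = 671.1 mol/min.
Outlet amounts (n = n₀ + ν ξ):
  C: 793.3 − 1(671.1) = 122.2
  A: 0 + 1(671.1) = 671.1
  B: 0 + 1(671.1) = 671.1
Total out = 122.2 + 671.1 + 671.1 = 1464 mol/min.

1460 mol/min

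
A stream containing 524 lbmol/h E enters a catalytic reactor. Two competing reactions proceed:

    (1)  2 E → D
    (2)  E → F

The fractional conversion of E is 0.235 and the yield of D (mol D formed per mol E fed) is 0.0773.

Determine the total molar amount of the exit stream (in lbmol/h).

483 lbmol/h

Yield of D: 1ξ₁ / 524 = 0.0773 → ξ₁ = 40.51 lbmol/h.
Conversion of E: 2ξ₁ + 1ξ₂ = 0.235 × 524 = 123.1 → ξ₂ = 42.13 lbmol/h.
Outlet amounts (n = n₀ + Σ ν·ξ):
  E: 524 − 2(40.51) − 1(42.13) = 400.9
  D: 0 + 1(40.51) = 40.51
  F: 0 + 1(42.13) = 42.13
Total out = 400.9 + 40.51 + 42.13 = 483.5 lbmol/h.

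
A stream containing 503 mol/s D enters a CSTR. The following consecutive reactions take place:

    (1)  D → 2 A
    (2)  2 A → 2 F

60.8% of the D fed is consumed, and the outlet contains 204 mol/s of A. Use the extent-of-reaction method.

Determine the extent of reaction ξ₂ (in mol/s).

Conversion of D: D consumed = 1ξ₁ = 0.608 × 503 → ξ₁ = 305.8 mol/s.
A balance: n_A = 0 + 2ξ₁ − 2ξ₂ = 204 → ξ₂ = (2·305.8 − 204)/2 = 203.8 mol/s.
Outlet amounts (n = n₀ + Σ ν·ξ):
  D: 503 − 1(305.8) = 197.2
  A: 0 + 2(305.8) − 2(203.8) = 204
  F: 0 + 2(203.8) = 407.6

ξ₂ = 204 mol/s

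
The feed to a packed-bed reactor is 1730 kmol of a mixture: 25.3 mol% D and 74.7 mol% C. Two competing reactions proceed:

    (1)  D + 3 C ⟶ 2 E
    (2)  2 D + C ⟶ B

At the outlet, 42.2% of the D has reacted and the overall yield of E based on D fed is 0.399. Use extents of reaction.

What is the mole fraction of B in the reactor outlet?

Yield of E: 2ξ₁ / 437.7 = 0.399 → ξ₁ = 87.32 kmol.
Conversion of D: 1ξ₁ + 2ξ₂ = 0.422 × 437.7 = 184.7 → ξ₂ = 48.69 kmol.
Outlet amounts (n = n₀ + Σ ν·ξ):
  D: 437.7 − 1(87.32) − 2(48.69) = 253
  C: 1292 − 3(87.32) − 1(48.69) = 981.7
  E: 0 + 2(87.32) = 174.6
  B: 0 + 1(48.69) = 48.69
Total out = 1458 kmol; y_B = 48.69 / 1458 = 0.0334.

0.0334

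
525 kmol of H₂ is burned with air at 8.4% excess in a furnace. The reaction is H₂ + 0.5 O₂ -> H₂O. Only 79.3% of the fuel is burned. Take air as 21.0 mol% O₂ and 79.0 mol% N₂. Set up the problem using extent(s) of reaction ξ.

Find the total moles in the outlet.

1670 kmol

Stoichiometric O₂ = 0.5 × 525 = 262.5 kmol; O₂ fed = 262.5 × 1.084 = 284.6 kmol.
N₂ fed = 284.6 × 79/21 = 1070 kmol.
Fuel reacted = 0.793 × 525 → ξ = 416.3 kmol.
Outlet (n = n₀ + ν ξ):
  H₂: 525 − 1(416.3) = 108.7
  O₂: 284.6 − 0.5(416.3) = 76.39
  N₂: 1070 (inert)
  H₂O: 0 + 1(416.3) = 416.3
Total out = 108.7 + 76.39 + 1070 + 416.3 = 1672 kmol.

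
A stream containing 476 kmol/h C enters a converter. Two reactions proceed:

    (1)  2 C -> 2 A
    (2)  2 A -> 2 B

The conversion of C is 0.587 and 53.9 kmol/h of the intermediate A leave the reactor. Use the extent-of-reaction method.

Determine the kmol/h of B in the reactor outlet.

Conversion of C: C consumed = 2ξ₁ = 0.587 × 476 → ξ₁ = 139.7 kmol/h.
A balance: n_A = 0 + 2ξ₁ − 2ξ₂ = 53.9 → ξ₂ = (2·139.7 − 53.9)/2 = 112.8 kmol/h.
Outlet amounts (n = n₀ + Σ ν·ξ):
  C: 476 − 2(139.7) = 196.6
  A: 0 + 2(139.7) − 2(112.8) = 53.9
  B: 0 + 2(112.8) = 225.5

226 kmol/h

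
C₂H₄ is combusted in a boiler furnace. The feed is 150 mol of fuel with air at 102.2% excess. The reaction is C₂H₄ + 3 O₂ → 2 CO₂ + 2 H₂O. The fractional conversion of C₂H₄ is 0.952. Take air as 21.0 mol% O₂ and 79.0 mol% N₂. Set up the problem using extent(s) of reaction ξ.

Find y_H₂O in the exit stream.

Stoichiometric O₂ = 3 × 150 = 450 mol; O₂ fed = 450 × 2.022 = 909.9 mol.
N₂ fed = 909.9 × 79/21 = 3423 mol.
Fuel reacted = 0.952 × 150 → ξ = 142.8 mol.
Outlet (n = n₀ + ν ξ):
  C₂H₄: 150 − 1(142.8) = 7.2
  O₂: 909.9 − 3(142.8) = 481.5
  N₂: 3423 (inert)
  CO₂: 0 + 2(142.8) = 285.6
  H₂O: 0 + 2(142.8) = 285.6
Total out = 4483 mol; y_H₂O = 285.6 / 4483 = 0.06371.

0.0637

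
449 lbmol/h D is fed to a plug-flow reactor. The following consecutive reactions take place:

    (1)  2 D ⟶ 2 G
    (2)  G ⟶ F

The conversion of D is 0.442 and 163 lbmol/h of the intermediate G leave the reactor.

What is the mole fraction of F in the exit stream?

0.079

Conversion of D: D consumed = 2ξ₁ = 0.442 × 449 → ξ₁ = 99.23 lbmol/h.
G balance: n_G = 0 + 2ξ₁ − 1ξ₂ = 163 → ξ₂ = (2·99.23 − 163)/1 = 35.46 lbmol/h.
Outlet amounts (n = n₀ + Σ ν·ξ):
  D: 449 − 2(99.23) = 250.5
  G: 0 + 2(99.23) − 1(35.46) = 163
  F: 0 + 1(35.46) = 35.46
Total out = 449 lbmol/h; y_F = 35.46 / 449 = 0.07897.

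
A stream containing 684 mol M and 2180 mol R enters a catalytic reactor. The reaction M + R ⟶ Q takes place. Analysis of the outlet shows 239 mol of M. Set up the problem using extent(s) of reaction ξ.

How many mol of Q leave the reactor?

For M: n = n₀ − 1ξ → 239 = 684 − 1ξ, giving ξ = 445 mol.
Outlet amounts (n = n₀ + ν ξ):
  M: 684 − 1(445) = 239
  R: 2180 − 1(445) = 1735
  Q: 0 + 1(445) = 445

445 mol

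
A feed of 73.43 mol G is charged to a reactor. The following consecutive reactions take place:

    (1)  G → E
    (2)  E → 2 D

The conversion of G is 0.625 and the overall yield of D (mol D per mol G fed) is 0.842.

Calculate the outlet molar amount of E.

Conversion of G: G consumed = 1ξ₁ = 0.625 × 73.43 → ξ₁ = 45.89 mol.
Yield of D: 2ξ₂ / 73.43 = 0.842 → ξ₂ = 30.91 mol.
Outlet amounts (n = n₀ + Σ ν·ξ):
  G: 73.43 − 1(45.89) = 27.54
  E: 0 + 1(45.89) − 1(30.91) = 14.98
  D: 0 + 2(30.91) = 61.83

15 mol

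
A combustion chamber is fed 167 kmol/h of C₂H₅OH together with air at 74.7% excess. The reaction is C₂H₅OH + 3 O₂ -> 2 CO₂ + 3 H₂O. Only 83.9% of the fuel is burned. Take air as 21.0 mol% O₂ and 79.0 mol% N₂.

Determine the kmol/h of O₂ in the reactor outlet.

Stoichiometric O₂ = 3 × 167 = 501 kmol/h; O₂ fed = 501 × 1.747 = 875.2 kmol/h.
N₂ fed = 875.2 × 79/21 = 3293 kmol/h.
Fuel reacted = 0.839 × 167 → ξ = 140.1 kmol/h.
Outlet (n = n₀ + ν ξ):
  C₂H₅OH: 167 − 1(140.1) = 26.89
  O₂: 875.2 − 3(140.1) = 454.9
  N₂: 3293 (inert)
  CO₂: 0 + 2(140.1) = 280.2
  H₂O: 0 + 3(140.1) = 420.3

455 kmol/h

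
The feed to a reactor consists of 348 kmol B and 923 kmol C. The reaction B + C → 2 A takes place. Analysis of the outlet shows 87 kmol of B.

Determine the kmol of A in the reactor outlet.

For B: n = n₀ − 1ξ → 87 = 348 − 1ξ, giving ξ = 261 kmol.
Outlet amounts (n = n₀ + ν ξ):
  B: 348 − 1(261) = 87
  C: 923 − 1(261) = 662
  A: 0 + 2(261) = 522

522 kmol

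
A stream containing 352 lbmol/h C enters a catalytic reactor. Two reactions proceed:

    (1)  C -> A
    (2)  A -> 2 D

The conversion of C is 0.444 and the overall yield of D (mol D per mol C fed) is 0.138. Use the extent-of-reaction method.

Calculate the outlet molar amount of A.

Conversion of C: C consumed = 1ξ₁ = 0.444 × 352 → ξ₁ = 156.3 lbmol/h.
Yield of D: 2ξ₂ / 352 = 0.138 → ξ₂ = 24.29 lbmol/h.
Outlet amounts (n = n₀ + Σ ν·ξ):
  C: 352 − 1(156.3) = 195.7
  A: 0 + 1(156.3) − 1(24.29) = 132
  D: 0 + 2(24.29) = 48.58

132 lbmol/h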